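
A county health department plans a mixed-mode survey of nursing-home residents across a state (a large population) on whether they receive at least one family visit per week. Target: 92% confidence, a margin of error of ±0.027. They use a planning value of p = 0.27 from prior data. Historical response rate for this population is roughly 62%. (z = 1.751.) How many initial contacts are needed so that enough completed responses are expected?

Completed interviews needed: n₀ = 1.751² × 0.1971 / 0.027² ≈ 828.96 → 829.
At a 62% response rate, contacts needed = 829 / 0.62 ≈ 1337.10 → 1338.

1338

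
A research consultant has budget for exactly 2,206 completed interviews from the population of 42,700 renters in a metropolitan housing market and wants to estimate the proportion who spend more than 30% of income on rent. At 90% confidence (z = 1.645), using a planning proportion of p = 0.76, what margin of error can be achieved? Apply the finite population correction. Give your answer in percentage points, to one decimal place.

1.5

Finite-population factor: (N−n)/(N−1) = (42700−2206)/(42700−1) = 0.9484.
SE(p̂) = √[p(1−p)/n · (N−n)/(N−1)] = √[0.1824/2206 × 0.9484] = 0.00886.
E = z × SE = 1.645 × 0.00886 = 0.01457 ≈ 1.5 percentage points.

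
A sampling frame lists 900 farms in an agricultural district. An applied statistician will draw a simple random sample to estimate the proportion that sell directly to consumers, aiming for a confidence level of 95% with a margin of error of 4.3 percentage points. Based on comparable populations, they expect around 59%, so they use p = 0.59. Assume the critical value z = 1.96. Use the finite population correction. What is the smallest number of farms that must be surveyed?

323

Unadjusted: n₀ = 1.96² × 0.59 × 0.41 / 0.043² ≈ 502.59, so n₀ = 503.
Finite population correction with N = 900: n = n₀ / (1 + (n₀−1)/N) = 503 / (1 + 502/900) = 503 / 1.5578 ≈ 322.90.
Rounding up, n = 323.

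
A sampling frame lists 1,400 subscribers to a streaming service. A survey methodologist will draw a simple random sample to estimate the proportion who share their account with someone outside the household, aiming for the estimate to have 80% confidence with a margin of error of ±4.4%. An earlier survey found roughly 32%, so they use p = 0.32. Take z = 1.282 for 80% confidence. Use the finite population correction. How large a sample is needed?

164

Unadjusted: n₀ = 1.282² × 0.32 × 0.68 / 0.044² ≈ 184.73, so n₀ = 185.
Finite population correction with N = 1,400: n = n₀ / (1 + (n₀−1)/N) = 185 / (1 + 184/1400) = 185 / 1.1314 ≈ 163.51.
Rounding up, n = 164.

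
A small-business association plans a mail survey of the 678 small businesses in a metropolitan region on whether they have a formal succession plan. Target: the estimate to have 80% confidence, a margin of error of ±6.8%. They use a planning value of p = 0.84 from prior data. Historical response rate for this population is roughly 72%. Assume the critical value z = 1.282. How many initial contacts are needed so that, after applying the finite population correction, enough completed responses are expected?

63

Completed interviews needed (unadjusted): n₀ = 1.282² × 0.1344 / 0.068² ≈ 47.77 → 48.
FPC for N = 678: n = 48 / (1 + 47/678) = 48 / 1.0693 ≈ 44.89 → 45.
At a 72% response rate, contacts needed = 45 / 0.72 ≈ 62.50 → 63.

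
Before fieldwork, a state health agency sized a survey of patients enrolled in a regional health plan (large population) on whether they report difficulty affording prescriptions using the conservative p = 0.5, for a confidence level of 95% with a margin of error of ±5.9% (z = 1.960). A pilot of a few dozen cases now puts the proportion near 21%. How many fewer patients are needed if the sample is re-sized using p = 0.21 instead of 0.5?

Conservative (p = 0.5): n = 1.960² × 0.25 / 0.059² ≈ 275.90 → 276.
Using p = 0.21: p(1−p) = 0.1659, so n = 1.960² × 0.1659 / 0.059² ≈ 183.09 → 184.
Reduction: 276 − 184 = 92.

92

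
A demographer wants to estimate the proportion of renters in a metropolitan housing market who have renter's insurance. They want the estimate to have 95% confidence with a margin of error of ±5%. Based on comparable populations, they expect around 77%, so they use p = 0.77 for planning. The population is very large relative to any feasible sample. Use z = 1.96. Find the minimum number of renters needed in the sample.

With p = 0.77, p(1−p) = 0.1771.
n = z²·p(1−p)/E² = 1.96² × 0.1771 / 0.050² = 3.8416 × 0.1771 / 0.002500 ≈ 272.14.
Rounding up gives n = 273.

273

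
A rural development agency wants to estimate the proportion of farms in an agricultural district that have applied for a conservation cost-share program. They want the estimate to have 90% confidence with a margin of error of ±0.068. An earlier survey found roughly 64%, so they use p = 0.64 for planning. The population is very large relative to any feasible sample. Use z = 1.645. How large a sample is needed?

135

With p = 0.64, p(1−p) = 0.2304.
n = z²·p(1−p)/E² = 1.645² × 0.2304 / 0.068² = 2.7060 × 0.2304 / 0.004624 ≈ 134.83.
Rounding up gives n = 135.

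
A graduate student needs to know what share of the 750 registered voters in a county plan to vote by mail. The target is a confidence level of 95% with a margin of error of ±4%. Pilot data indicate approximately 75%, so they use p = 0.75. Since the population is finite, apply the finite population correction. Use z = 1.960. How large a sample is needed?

282

Unadjusted: n₀ = 1.960² × 0.75 × 0.25 / 0.040² ≈ 450.19, so n₀ = 451.
Finite population correction with N = 750: n = n₀ / (1 + (n₀−1)/N) = 451 / (1 + 450/750) = 451 / 1.6000 ≈ 281.88.
Rounding up, n = 282.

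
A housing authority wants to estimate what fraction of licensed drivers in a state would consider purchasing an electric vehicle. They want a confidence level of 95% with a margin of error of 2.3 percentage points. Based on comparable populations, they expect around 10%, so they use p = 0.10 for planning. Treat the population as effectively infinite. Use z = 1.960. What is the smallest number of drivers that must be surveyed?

654

With p = 0.10, p(1−p) = 0.0900.
n = z²·p(1−p)/E² = 1.960² × 0.0900 / 0.023² = 3.8416 × 0.0900 / 0.000529 ≈ 653.58.
Rounding up gives n = 654.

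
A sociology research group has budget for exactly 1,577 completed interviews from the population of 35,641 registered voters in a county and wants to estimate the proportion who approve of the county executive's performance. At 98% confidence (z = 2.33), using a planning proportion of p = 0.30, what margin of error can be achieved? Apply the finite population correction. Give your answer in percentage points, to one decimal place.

2.6

Finite-population factor: (N−n)/(N−1) = (35641−1577)/(35641−1) = 0.9558.
SE(p̂) = √[p(1−p)/n · (N−n)/(N−1)] = √[0.2100/1577 × 0.9558] = 0.01128.
E = z × SE = 2.33 × 0.01128 = 0.02629 ≈ 2.6 percentage points.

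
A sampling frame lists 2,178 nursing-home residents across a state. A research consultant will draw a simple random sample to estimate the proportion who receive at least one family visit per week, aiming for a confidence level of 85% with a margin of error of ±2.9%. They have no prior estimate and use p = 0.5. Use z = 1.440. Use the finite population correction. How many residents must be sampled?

Unadjusted: n₀ = 1.440² × 0.50 × 0.50 / 0.029² ≈ 616.41, so n₀ = 617.
Finite population correction with N = 2,178: n = n₀ / (1 + (n₀−1)/N) = 617 / (1 + 616/2178) = 617 / 1.2828 ≈ 480.97.
Rounding up, n = 481.

481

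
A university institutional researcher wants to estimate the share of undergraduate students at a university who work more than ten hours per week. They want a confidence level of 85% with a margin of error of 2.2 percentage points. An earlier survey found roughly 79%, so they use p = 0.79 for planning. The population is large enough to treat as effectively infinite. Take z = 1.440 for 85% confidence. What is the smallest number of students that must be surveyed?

711

With p = 0.79, p(1−p) = 0.1659.
n = z²·p(1−p)/E² = 1.440² × 0.1659 / 0.022² = 2.0736 × 0.1659 / 0.000484 ≈ 710.76.
Rounding up gives n = 711.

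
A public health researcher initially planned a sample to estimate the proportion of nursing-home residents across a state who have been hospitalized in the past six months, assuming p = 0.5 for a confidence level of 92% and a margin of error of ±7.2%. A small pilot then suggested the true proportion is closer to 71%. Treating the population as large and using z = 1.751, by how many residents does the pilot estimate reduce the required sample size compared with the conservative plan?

26

Conservative (p = 0.5): n = 1.751² × 0.25 / 0.072² ≈ 147.86 → 148.
Using p = 0.71: p(1−p) = 0.2059, so n = 1.751² × 0.2059 / 0.072² ≈ 121.78 → 122.
Reduction: 148 − 122 = 26.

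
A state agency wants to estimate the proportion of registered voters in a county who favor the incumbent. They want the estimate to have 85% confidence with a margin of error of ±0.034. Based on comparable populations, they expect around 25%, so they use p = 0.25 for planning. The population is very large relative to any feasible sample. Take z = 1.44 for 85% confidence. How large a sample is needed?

With p = 0.25, p(1−p) = 0.1875.
n = z²·p(1−p)/E² = 1.44² × 0.1875 / 0.034² = 2.0736 × 0.1875 / 0.001156 ≈ 336.33.
Rounding up gives n = 337.

337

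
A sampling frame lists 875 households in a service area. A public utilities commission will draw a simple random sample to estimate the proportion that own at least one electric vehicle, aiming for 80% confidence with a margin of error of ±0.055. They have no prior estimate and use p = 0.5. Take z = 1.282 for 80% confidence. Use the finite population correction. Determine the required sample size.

Unadjusted: n₀ = 1.282² × 0.50 × 0.50 / 0.055² ≈ 135.83, so n₀ = 136.
Finite population correction with N = 875: n = n₀ / (1 + (n₀−1)/N) = 136 / (1 + 135/875) = 136 / 1.1543 ≈ 117.82.
Rounding up, n = 118.

118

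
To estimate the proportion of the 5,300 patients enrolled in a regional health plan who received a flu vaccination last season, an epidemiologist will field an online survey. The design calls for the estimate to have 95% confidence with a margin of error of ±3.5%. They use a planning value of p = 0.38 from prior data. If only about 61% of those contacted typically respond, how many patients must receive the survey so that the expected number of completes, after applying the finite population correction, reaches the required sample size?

1064

For 95% confidence, z = 1.96.
Completed interviews needed (unadjusted): n₀ = 1.96² × 0.2356 / 0.035² ≈ 738.84 → 739.
FPC for N = 5,300: n = 739 / (1 + 738/5300) = 739 / 1.1392 ≈ 648.68 → 649.
At a 61% response rate, contacts needed = 649 / 0.61 ≈ 1063.93 → 1064.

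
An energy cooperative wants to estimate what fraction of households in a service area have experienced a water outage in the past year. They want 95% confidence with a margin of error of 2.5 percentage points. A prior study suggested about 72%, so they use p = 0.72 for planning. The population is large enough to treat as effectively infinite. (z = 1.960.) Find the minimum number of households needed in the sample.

1240

With p = 0.72, p(1−p) = 0.2016.
n = z²·p(1−p)/E² = 1.960² × 0.2016 / 0.025² = 3.8416 × 0.2016 / 0.000625 ≈ 1239.15.
Rounding up gives n = 1240.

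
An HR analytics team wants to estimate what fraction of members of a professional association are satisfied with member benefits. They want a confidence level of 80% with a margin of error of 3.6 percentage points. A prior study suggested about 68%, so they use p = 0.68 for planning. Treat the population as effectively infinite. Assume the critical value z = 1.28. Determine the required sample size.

276

With p = 0.68, p(1−p) = 0.2176.
n = z²·p(1−p)/E² = 1.28² × 0.2176 / 0.036² = 1.6384 × 0.2176 / 0.001296 ≈ 275.09.
Rounding up gives n = 276.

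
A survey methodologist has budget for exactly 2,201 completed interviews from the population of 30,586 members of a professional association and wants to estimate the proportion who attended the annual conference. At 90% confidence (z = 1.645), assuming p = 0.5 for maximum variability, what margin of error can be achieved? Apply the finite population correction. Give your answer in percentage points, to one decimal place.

1.7

Finite-population factor: (N−n)/(N−1) = (30586−2201)/(30586−1) = 0.9281.
SE(p̂) = √[p(1−p)/n · (N−n)/(N−1)] = √[0.2500/2201 × 0.9281] = 0.01027.
E = z × SE = 1.645 × 0.01027 = 0.01689 ≈ 1.7 percentage points.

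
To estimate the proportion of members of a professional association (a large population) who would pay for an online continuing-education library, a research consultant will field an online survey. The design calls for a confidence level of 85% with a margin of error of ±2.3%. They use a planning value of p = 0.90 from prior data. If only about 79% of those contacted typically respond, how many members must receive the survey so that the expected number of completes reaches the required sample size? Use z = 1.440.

Completed interviews needed: n₀ = 1.440² × 0.0900 / 0.023² ≈ 352.79 → 353.
At a 79% response rate, contacts needed = 353 / 0.79 ≈ 446.84 → 447.

447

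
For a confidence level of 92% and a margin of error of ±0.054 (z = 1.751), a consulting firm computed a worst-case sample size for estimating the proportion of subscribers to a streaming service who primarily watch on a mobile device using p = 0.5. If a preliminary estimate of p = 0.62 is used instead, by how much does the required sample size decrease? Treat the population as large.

Conservative (p = 0.5): n = 1.751² × 0.25 / 0.054² ≈ 262.86 → 263.
Using p = 0.62: p(1−p) = 0.2356, so n = 1.751² × 0.2356 / 0.054² ≈ 247.72 → 248.
Reduction: 263 − 248 = 15.

15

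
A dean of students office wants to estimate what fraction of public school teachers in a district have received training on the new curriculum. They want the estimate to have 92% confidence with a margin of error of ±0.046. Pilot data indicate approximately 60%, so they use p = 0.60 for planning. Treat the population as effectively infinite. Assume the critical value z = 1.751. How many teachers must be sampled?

348

With p = 0.60, p(1−p) = 0.2400.
n = z²·p(1−p)/E² = 1.751² × 0.2400 / 0.046² = 3.0660 × 0.2400 / 0.002116 ≈ 347.75.
Rounding up gives n = 348.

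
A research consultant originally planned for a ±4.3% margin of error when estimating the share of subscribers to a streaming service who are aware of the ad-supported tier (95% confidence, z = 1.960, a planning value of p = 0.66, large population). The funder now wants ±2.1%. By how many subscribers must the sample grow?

1488

At ±4.3%: n = 1.960² × 0.2244 / 0.043² ≈ 466.23 → 467.
At ±2.1%: n = 1.960² × 0.2244 / 0.021² ≈ 1954.77 → 1955.
Additional respondents: 1955 − 467 = 1488.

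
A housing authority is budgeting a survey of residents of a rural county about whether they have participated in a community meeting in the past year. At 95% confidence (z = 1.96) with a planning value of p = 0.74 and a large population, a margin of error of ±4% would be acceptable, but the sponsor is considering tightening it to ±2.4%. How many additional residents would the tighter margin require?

At ±4%: n = 1.96² × 0.1924 / 0.040² ≈ 461.95 → 462.
At ±2.4%: n = 1.96² × 0.1924 / 0.024² ≈ 1283.20 → 1284.
Additional respondents: 1284 − 462 = 822.

822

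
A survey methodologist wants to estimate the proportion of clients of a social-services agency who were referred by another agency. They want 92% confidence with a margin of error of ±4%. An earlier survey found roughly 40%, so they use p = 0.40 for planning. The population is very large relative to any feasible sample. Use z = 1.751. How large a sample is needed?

With p = 0.40, p(1−p) = 0.2400.
n = z²·p(1−p)/E² = 1.751² × 0.2400 / 0.040² = 3.0660 × 0.2400 / 0.001600 ≈ 459.90.
Rounding up gives n = 460.

460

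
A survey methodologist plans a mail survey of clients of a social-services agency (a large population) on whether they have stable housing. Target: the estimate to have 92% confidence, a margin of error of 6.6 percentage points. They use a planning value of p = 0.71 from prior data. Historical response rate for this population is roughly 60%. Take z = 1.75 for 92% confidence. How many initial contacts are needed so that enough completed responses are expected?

242

Completed interviews needed: n₀ = 1.75² × 0.2059 / 0.066² ≈ 144.76 → 145.
At a 60% response rate, contacts needed = 145 / 0.60 ≈ 241.67 → 242.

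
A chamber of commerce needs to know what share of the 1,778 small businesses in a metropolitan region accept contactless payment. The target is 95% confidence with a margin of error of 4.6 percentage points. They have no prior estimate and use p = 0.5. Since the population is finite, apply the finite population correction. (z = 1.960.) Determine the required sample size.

362

Unadjusted: n₀ = 1.960² × 0.50 × 0.50 / 0.046² ≈ 453.88, so n₀ = 454.
Finite population correction with N = 1,778: n = n₀ / (1 + (n₀−1)/N) = 454 / (1 + 453/1778) = 454 / 1.2548 ≈ 361.82.
Rounding up, n = 362.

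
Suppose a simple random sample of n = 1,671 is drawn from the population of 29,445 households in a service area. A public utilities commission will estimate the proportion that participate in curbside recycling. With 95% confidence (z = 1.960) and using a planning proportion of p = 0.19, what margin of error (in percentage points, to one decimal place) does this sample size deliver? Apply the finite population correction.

1.8

Finite-population factor: (N−n)/(N−1) = (29445−1671)/(29445−1) = 0.9433.
SE(p̂) = √[p(1−p)/n · (N−n)/(N−1)] = √[0.1539/1671 × 0.9433] = 0.00932.
E = z × SE = 1.960 × 0.00932 = 0.01827 ≈ 1.8 percentage points.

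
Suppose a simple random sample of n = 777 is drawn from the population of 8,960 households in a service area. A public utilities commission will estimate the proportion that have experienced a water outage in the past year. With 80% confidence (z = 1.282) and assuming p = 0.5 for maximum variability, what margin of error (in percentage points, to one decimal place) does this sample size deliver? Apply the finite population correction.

2.2

Finite-population factor: (N−n)/(N−1) = (8960−777)/(8960−1) = 0.9134.
SE(p̂) = √[p(1−p)/n · (N−n)/(N−1)] = √[0.2500/777 × 0.9134] = 0.01714.
E = z × SE = 1.282 × 0.01714 = 0.02198 ≈ 2.2 percentage points.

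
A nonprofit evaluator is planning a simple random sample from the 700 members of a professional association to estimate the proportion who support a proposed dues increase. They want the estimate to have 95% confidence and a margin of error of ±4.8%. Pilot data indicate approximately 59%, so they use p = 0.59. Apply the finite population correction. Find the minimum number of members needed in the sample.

For 95% confidence, z = 1.96.
Unadjusted: n₀ = 1.96² × 0.59 × 0.41 / 0.048² ≈ 403.33, so n₀ = 404.
Finite population correction with N = 700: n = n₀ / (1 + (n₀−1)/N) = 404 / (1 + 403/700) = 404 / 1.5757 ≈ 256.39.
Rounding up, n = 257.

257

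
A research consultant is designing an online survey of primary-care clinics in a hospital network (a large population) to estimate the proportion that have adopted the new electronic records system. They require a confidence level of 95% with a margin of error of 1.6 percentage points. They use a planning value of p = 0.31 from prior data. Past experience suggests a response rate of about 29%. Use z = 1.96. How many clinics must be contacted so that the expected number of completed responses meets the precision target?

Completed interviews needed: n₀ = 1.96² × 0.2139 / 0.016² ≈ 3209.84 → 3210.
At a 29% response rate, contacts needed = 3210 / 0.29 ≈ 11068.97 → 11069.

11069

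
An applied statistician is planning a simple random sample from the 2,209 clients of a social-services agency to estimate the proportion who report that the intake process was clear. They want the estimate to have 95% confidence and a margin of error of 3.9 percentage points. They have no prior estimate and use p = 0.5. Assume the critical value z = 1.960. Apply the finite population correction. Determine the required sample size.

Unadjusted: n₀ = 1.960² × 0.50 × 0.50 / 0.039² ≈ 631.43, so n₀ = 632.
Finite population correction with N = 2,209: n = n₀ / (1 + (n₀−1)/N) = 632 / (1 + 631/2209) = 632 / 1.2856 ≈ 491.58.
Rounding up, n = 492.

492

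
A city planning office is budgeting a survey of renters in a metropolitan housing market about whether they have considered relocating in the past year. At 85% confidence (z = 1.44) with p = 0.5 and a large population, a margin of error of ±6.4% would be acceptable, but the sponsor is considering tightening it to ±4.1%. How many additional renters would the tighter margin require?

At ±6.4%: n = 1.44² × 0.2500 / 0.064² ≈ 126.56 → 127.
At ±4.1%: n = 1.44² × 0.2500 / 0.041² ≈ 308.39 → 309.
Additional respondents: 309 − 127 = 182.

182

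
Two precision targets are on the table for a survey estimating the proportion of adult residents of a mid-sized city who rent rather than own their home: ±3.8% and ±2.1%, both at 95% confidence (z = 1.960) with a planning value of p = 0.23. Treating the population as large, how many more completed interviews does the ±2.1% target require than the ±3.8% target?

At ±3.8%: n = 1.960² × 0.1771 / 0.038² ≈ 471.15 → 472.
At ±2.1%: n = 1.960² × 0.1771 / 0.021² ≈ 1542.74 → 1543.
Additional respondents: 1543 − 472 = 1071.

1071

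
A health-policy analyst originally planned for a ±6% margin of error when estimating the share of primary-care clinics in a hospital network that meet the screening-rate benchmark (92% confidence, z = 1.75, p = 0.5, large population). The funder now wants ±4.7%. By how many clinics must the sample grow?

At ±6%: n = 1.75² × 0.2500 / 0.060² ≈ 212.67 → 213.
At ±4.7%: n = 1.75² × 0.2500 / 0.047² ≈ 346.59 → 347.
Additional respondents: 347 − 213 = 134.

134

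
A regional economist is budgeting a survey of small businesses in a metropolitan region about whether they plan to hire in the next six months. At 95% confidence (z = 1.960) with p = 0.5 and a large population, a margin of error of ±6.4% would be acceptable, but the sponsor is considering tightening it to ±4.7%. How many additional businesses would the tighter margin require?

At ±6.4%: n = 1.960² × 0.2500 / 0.064² ≈ 234.47 → 235.
At ±4.7%: n = 1.960² × 0.2500 / 0.047² ≈ 434.77 → 435.
Additional respondents: 435 − 235 = 200.

200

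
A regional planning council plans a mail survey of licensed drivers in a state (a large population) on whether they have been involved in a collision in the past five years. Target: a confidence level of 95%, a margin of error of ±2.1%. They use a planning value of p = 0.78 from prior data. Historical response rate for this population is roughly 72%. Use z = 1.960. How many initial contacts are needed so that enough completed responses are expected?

2077

Completed interviews needed: n₀ = 1.960² × 0.1716 / 0.021² ≈ 1494.83 → 1495.
At a 72% response rate, contacts needed = 1495 / 0.72 ≈ 2076.39 → 2077.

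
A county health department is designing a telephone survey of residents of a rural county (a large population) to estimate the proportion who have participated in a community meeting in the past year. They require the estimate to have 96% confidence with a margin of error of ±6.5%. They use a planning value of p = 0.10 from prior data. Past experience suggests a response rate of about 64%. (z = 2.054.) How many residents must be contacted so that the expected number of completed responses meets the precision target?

Completed interviews needed: n₀ = 2.054² × 0.0900 / 0.065² ≈ 89.87 → 90.
At a 64% response rate, contacts needed = 90 / 0.64 ≈ 140.62 → 141.

141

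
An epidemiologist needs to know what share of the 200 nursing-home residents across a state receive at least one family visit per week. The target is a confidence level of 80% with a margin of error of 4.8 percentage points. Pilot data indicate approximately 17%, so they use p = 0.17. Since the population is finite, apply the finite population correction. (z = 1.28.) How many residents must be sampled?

68

Unadjusted: n₀ = 1.28² × 0.17 × 0.83 / 0.048² ≈ 100.34, so n₀ = 101.
Finite population correction with N = 200: n = n₀ / (1 + (n₀−1)/N) = 101 / (1 + 100/200) = 101 / 1.5000 ≈ 67.33.
Rounding up, n = 68.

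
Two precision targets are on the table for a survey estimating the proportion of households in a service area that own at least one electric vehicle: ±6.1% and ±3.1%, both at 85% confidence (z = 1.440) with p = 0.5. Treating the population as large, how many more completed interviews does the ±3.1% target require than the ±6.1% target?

400

At ±6.1%: n = 1.440² × 0.2500 / 0.061² ≈ 139.32 → 140.
At ±3.1%: n = 1.440² × 0.2500 / 0.031² ≈ 539.44 → 540.
Additional respondents: 540 − 140 = 400.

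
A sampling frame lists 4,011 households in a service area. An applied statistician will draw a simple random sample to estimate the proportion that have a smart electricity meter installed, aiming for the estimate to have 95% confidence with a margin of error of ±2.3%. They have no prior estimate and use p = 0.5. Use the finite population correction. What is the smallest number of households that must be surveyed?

1251

For 95% confidence, z = 1.96.
Unadjusted: n₀ = 1.96² × 0.50 × 0.50 / 0.023² ≈ 1815.50, so n₀ = 1816.
Finite population correction with N = 4,011: n = n₀ / (1 + (n₀−1)/N) = 1816 / (1 + 1815/4011) = 1816 / 1.4525 ≈ 1250.25.
Rounding up, n = 1251.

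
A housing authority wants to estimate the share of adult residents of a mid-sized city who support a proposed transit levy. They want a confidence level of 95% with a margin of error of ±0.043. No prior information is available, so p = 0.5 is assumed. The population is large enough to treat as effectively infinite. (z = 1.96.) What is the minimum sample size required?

520

With p = 0.5, p(1−p) = 0.25.
n = z²·p(1−p)/E² = 1.96² × 0.2500 / 0.043² = 3.8416 × 0.2500 / 0.001849 ≈ 519.42.
Rounding up gives n = 520.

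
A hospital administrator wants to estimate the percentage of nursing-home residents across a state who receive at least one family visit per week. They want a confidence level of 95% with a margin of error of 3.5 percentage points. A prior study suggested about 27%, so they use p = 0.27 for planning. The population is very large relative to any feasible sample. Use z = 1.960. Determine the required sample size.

619

With p = 0.27, p(1−p) = 0.1971.
n = z²·p(1−p)/E² = 1.960² × 0.1971 / 0.035² = 3.8416 × 0.1971 / 0.001225 ≈ 618.11.
Rounding up gives n = 619.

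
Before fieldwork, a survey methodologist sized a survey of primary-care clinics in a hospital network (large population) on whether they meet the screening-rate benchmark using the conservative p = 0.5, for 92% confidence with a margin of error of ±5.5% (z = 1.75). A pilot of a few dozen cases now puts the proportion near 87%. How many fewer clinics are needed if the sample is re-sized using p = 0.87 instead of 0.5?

Conservative (p = 0.5): n = 1.75² × 0.25 / 0.055² ≈ 253.10 → 254.
Using p = 0.87: p(1−p) = 0.1131, so n = 1.75² × 0.1131 / 0.055² ≈ 114.50 → 115.
Reduction: 254 − 115 = 139.

139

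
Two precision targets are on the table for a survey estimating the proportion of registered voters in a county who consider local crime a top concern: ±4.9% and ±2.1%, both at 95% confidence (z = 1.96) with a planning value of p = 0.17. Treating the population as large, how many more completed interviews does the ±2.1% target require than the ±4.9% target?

1004

At ±4.9%: n = 1.96² × 0.1411 / 0.049² ≈ 225.76 → 226.
At ±2.1%: n = 1.96² × 0.1411 / 0.021² ≈ 1229.14 → 1230.
Additional respondents: 1230 − 226 = 1004.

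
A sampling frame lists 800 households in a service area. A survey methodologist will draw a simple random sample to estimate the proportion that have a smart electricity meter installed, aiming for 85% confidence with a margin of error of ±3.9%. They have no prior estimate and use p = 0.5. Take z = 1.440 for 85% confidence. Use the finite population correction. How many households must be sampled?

Unadjusted: n₀ = 1.440² × 0.50 × 0.50 / 0.039² ≈ 340.83, so n₀ = 341.
Finite population correction with N = 800: n = n₀ / (1 + (n₀−1)/N) = 341 / (1 + 340/800) = 341 / 1.4250 ≈ 239.30.
Rounding up, n = 240.

240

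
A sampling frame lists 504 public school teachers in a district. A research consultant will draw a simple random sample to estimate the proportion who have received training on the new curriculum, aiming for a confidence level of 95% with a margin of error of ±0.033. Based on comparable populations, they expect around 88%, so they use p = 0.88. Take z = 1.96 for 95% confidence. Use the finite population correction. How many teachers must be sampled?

Unadjusted: n₀ = 1.96² × 0.88 × 0.12 / 0.033² ≈ 372.52, so n₀ = 373.
Finite population correction with N = 504: n = n₀ / (1 + (n₀−1)/N) = 373 / (1 + 372/504) = 373 / 1.7381 ≈ 214.60.
Rounding up, n = 215.

215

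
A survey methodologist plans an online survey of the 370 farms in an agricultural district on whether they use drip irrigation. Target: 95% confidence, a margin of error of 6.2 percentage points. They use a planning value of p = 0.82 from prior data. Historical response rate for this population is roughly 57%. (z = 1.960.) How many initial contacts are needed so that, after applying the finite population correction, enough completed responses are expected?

186

Completed interviews needed (unadjusted): n₀ = 1.960² × 0.1476 / 0.062² ≈ 147.51 → 148.
FPC for N = 370: n = 148 / (1 + 147/370) = 148 / 1.3973 ≈ 105.92 → 106.
At a 57% response rate, contacts needed = 106 / 0.57 ≈ 185.96 → 186.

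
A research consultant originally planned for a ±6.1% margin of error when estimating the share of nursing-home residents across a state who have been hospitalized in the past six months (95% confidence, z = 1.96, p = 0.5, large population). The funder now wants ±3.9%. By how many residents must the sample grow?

At ±6.1%: n = 1.96² × 0.2500 / 0.061² ≈ 258.10 → 259.
At ±3.9%: n = 1.96² × 0.2500 / 0.039² ≈ 631.43 → 632.
Additional respondents: 632 − 259 = 373.

373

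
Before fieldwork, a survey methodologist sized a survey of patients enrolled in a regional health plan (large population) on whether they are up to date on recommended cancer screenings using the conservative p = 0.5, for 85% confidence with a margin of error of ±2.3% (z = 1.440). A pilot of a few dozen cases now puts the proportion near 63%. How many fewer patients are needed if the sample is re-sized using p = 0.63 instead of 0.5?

66

Conservative (p = 0.5): n = 1.440² × 0.25 / 0.023² ≈ 979.96 → 980.
Using p = 0.63: p(1−p) = 0.2331, so n = 1.440² × 0.2331 / 0.023² ≈ 913.72 → 914.
Reduction: 980 − 914 = 66.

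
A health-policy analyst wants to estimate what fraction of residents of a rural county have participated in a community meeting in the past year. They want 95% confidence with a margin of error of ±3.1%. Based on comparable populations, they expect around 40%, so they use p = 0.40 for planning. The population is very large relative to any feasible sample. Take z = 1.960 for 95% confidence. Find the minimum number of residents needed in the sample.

With p = 0.40, p(1−p) = 0.2400.
n = z²·p(1−p)/E² = 1.960² × 0.2400 / 0.031² = 3.8416 × 0.2400 / 0.000961 ≈ 959.40.
Rounding up gives n = 960.

960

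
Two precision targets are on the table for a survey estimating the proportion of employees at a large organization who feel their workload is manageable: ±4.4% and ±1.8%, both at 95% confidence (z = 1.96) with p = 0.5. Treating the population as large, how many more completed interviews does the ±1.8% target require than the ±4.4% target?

At ±4.4%: n = 1.96² × 0.2500 / 0.044² ≈ 496.07 → 497.
At ±1.8%: n = 1.96² × 0.2500 / 0.018² ≈ 2964.20 → 2965.
Additional respondents: 2965 − 497 = 2468.

2468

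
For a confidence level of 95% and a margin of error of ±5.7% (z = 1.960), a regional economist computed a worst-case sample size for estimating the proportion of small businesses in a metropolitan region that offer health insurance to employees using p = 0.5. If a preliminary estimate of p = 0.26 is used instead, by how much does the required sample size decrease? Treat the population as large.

Conservative (p = 0.5): n = 1.960² × 0.25 / 0.057² ≈ 295.60 → 296.
Using p = 0.26: p(1−p) = 0.1924, so n = 1.960² × 0.1924 / 0.057² ≈ 227.49 → 228.
Reduction: 296 − 228 = 68.

68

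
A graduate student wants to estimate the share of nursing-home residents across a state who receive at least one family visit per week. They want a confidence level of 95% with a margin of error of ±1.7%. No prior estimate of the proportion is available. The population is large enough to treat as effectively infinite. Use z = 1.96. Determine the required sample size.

3324

With no prior estimate, use p = 0.5, giving p(1−p) = 0.25.
n = z²·p(1−p)/E² = 1.96² × 0.2500 / 0.017² = 3.8416 × 0.2500 / 0.000289 ≈ 3323.18.
Rounding up gives n = 3324.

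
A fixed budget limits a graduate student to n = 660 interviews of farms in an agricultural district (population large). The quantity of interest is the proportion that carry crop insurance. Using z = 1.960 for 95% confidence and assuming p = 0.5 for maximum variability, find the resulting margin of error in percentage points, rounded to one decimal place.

SE(p̂) = √[p(1−p)/n] = √[0.2500/660] = 0.01946.
E = z × SE = 1.960 × 0.01946 = 0.03815, or 3.8 percentage points.

3.8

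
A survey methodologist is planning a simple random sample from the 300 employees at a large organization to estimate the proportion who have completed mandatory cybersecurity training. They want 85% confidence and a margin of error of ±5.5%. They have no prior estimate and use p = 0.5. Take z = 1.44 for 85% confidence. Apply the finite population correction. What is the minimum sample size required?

Unadjusted: n₀ = 1.44² × 0.50 × 0.50 / 0.055² ≈ 171.37, so n₀ = 172.
Finite population correction with N = 300: n = n₀ / (1 + (n₀−1)/N) = 172 / (1 + 171/300) = 172 / 1.5700 ≈ 109.55.
Rounding up, n = 110.

110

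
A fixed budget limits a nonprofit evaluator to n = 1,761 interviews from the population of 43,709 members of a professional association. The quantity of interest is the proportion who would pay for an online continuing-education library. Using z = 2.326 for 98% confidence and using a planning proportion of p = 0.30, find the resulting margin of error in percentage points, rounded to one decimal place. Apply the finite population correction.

2.5

Finite-population factor: (N−n)/(N−1) = (43709−1761)/(43709−1) = 0.9597.
SE(p̂) = √[p(1−p)/n · (N−n)/(N−1)] = √[0.2100/1761 × 0.9597] = 0.01070.
E = z × SE = 2.326 × 0.01070 = 0.02488 ≈ 2.5 percentage points.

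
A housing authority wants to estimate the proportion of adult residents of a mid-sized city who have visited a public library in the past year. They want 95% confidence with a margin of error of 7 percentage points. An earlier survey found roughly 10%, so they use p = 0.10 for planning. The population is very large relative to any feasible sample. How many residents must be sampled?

71

For 95% confidence, z = 1.960.
With p = 0.10, p(1−p) = 0.0900.
n = z²·p(1−p)/E² = 1.960² × 0.0900 / 0.070² = 3.8416 × 0.0900 / 0.004900 ≈ 70.56.
Rounding up gives n = 71.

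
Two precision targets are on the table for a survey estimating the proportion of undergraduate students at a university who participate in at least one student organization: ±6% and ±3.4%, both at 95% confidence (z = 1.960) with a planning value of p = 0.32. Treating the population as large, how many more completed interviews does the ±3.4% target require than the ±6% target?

491

At ±6%: n = 1.960² × 0.2176 / 0.060² ≈ 232.20 → 233.
At ±3.4%: n = 1.960² × 0.2176 / 0.034² ≈ 723.12 → 724.
Additional respondents: 724 − 233 = 491.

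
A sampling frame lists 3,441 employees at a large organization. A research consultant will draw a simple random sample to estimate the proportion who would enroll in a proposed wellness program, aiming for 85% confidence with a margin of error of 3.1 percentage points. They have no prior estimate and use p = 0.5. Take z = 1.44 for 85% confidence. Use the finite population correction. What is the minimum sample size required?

Unadjusted: n₀ = 1.44² × 0.50 × 0.50 / 0.031² ≈ 539.44, so n₀ = 540.
Finite population correction with N = 3,441: n = n₀ / (1 + (n₀−1)/N) = 540 / (1 + 539/3441) = 540 / 1.1566 ≈ 466.87.
Rounding up, n = 467.

467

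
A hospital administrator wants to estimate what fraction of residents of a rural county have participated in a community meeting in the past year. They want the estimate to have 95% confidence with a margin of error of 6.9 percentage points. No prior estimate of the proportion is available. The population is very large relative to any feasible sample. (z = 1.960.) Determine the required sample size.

202

With no prior estimate, use p = 0.5, giving p(1−p) = 0.25.
n = z²·p(1−p)/E² = 1.960² × 0.2500 / 0.069² = 3.8416 × 0.2500 / 0.004761 ≈ 201.72.
Rounding up gives n = 202.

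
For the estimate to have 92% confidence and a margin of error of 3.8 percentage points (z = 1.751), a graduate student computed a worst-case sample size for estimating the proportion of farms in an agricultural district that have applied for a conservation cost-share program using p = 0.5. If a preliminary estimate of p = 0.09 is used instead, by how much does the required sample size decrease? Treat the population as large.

357

Conservative (p = 0.5): n = 1.751² × 0.25 / 0.038² ≈ 530.82 → 531.
Using p = 0.09: p(1−p) = 0.0819, so n = 1.751² × 0.0819 / 0.038² ≈ 173.90 → 174.
Reduction: 531 − 174 = 357.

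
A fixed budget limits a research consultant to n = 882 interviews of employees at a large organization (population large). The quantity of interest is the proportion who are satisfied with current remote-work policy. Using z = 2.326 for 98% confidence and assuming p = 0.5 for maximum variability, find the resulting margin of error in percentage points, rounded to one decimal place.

3.9

SE(p̂) = √[p(1−p)/n] = √[0.2500/882] = 0.01684.
E = z × SE = 2.326 × 0.01684 = 0.03916, or 3.9 percentage points.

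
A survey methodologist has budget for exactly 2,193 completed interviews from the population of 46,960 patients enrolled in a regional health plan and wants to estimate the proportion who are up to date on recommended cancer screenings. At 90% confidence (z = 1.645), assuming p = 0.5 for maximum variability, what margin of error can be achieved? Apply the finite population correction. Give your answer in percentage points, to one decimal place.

Finite-population factor: (N−n)/(N−1) = (46960−2193)/(46960−1) = 0.9533.
SE(p̂) = √[p(1−p)/n · (N−n)/(N−1)] = √[0.2500/2193 × 0.9533] = 0.01042.
E = z × SE = 1.645 × 0.01042 = 0.01715 ≈ 1.7 percentage points.

1.7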